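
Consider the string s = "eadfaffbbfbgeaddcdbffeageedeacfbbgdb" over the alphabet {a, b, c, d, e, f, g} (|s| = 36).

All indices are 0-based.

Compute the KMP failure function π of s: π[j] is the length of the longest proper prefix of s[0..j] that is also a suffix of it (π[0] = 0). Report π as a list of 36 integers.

π[0] = 0
j=1 s[j]='a': π[1]=0 (border '')
j=2 s[j]='d': π[2]=0 (border '')
j=3 s[j]='f': π[3]=0 (border '')
j=4 s[j]='a': π[4]=0 (border '')
j=5 s[j]='f': π[5]=0 (border '')
j=6 s[j]='f': π[6]=0 (border '')
j=7 s[j]='b': π[7]=0 (border '')
j=8 s[j]='b': π[8]=0 (border '')
j=9 s[j]='f': π[9]=0 (border '')
j=10 s[j]='b': π[10]=0 (border '')
j=11 s[j]='g': π[11]=0 (border '')
j=12 s[j]='e': π[12]=1 (border 'e')
j=13 s[j]='a': π[13]=2 (border 'ea')
j=14 s[j]='d': π[14]=3 (border 'ead')
j=15 s[j]='d': k: 3→0; π[15]=0 (border '')
j=16 s[j]='c': π[16]=0 (border '')
j=17 s[j]='d': π[17]=0 (border '')
j=18 s[j]='b': π[18]=0 (border '')
j=19 s[j]='f': π[19]=0 (border '')
j=20 s[j]='f': π[20]=0 (border '')
j=21 s[j]='e': π[21]=1 (border 'e')
j=22 s[j]='a': π[22]=2 (border 'ea')
j=23 s[j]='g': k: 2→0; π[23]=0 (border '')
j=24 s[j]='e': π[24]=1 (border 'e')
j=25 s[j]='e': k: 1→0; π[25]=1 (border 'e')
j=26 s[j]='d': k: 1→0; π[26]=0 (border '')
j=27 s[j]='e': π[27]=1 (border 'e')
j=28 s[j]='a': π[28]=2 (border 'ea')
j=29 s[j]='c': k: 2→0; π[29]=0 (border '')
j=30 s[j]='f': π[30]=0 (border '')
j=31 s[j]='b': π[31]=0 (border '')
j=32 s[j]='b': π[32]=0 (border '')
j=33 s[j]='g': π[33]=0 (border '')
j=34 s[j]='d': π[34]=0 (border '')
j=35 s[j]='b': π[35]=0 (border '')

[0, 0, 0, 0, 0, 0, 0, 0, 0, 0, 0, 0, 1, 2, 3, 0, 0, 0, 0, 0, 0, 1, 2, 0, 1, 1, 0, 1, 2, 0, 0, 0, 0, 0, 0, 0]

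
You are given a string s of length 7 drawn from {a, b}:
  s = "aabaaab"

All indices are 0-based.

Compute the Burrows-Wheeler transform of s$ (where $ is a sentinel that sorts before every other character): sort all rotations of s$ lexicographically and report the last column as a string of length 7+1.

rank  rotation  last
    0  $aabaaab  b
    1  aaab$aab  b
    2  aab$aaba  a
    3  aabaaab$  $
    4  ab$aabaa  a
    5  abaaab$a  a
    6  b$aabaaa  a
    7  baaab$aa  a

bba$aaaa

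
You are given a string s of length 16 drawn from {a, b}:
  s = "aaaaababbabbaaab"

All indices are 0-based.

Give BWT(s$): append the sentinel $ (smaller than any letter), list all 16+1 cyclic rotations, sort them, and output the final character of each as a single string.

rank  rotation           last
    0  $aaaaababbabbaaab  b
    1  aaaaababbabbaaab$  $
    2  aaaababbabbaaab$a  a
    3  aaab$aaaaababbabb  b
    4  aaababbabbaaab$aa  a
    5  aab$aaaaababbabba  a
    6  aababbabbaaab$aaa  a
    7  ab$aaaaababbabbaa  a
    8  ababbabbaaab$aaaa  a
    9  abbaaab$aaaaababb  b
   10  abbabbaaab$aaaaab  b
   11  b$aaaaababbabbaaa  a
   12  baaab$aaaaababbab  b
   13  babbaaab$aaaaabab  b
   14  babbabbaaab$aaaaa  a
   15  bbaaab$aaaaababba  a
   16  bbabbaaab$aaaaaba  a

b$abaaaaabbabbaaa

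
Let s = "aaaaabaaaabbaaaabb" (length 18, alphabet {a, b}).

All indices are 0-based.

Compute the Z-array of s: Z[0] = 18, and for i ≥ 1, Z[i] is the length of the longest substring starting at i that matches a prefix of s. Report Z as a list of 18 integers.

Z[0]=18
i=1: i≥r, start 0; Z[1]=4 extend→box=[1,5)
i=2: min(r-i=3, Z[1]=4)=3; Z[2]=3
i=3: min(r-i=2, Z[2]=3)=2; Z[3]=2
i=4: min(r-i=1, Z[3]=2)=1; Z[4]=1
i=5: i≥r, start 0; Z[5]=0
i=6: i≥r, start 0; Z[6]=4 extend→box=[6,10)
i=7: min(r-i=3, Z[1]=4)=3; Z[7]=3
i=8: min(r-i=2, Z[2]=3)=2; Z[8]=2
i=9: min(r-i=1, Z[3]=2)=1; Z[9]=1
i=10: i≥r, start 0; Z[10]=0
i=11: i≥r, start 0; Z[11]=0
i=12: i≥r, start 0; Z[12]=4 extend→box=[12,16)
i=13: min(r-i=3, Z[1]=4)=3; Z[13]=3
i=14: min(r-i=2, Z[2]=3)=2; Z[14]=2
i=15: min(r-i=1, Z[3]=2)=1; Z[15]=1
i=16: i≥r, start 0; Z[16]=0
i=17: i≥r, start 0; Z[17]=0

[18, 4, 3, 2, 1, 0, 4, 3, 2, 1, 0, 0, 4, 3, 2, 1, 0, 0]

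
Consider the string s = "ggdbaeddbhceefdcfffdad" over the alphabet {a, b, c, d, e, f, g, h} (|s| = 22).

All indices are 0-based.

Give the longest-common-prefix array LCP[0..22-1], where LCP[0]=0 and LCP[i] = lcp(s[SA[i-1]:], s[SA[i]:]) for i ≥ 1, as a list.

[0, 1, 0, 1, 0, 1, 0, 1, 1, 2, 1, 1, 0, 1, 1, 0, 2, 1, 2, 0, 1, 0]

sorted suffixes:
  #0 SA[0]=20  'ad'
  #1 SA[1]=4  'aeddbhceefdcfffdad'
  #2 SA[2]=3  'baeddbhceefdcfffdad'
  #3 SA[3]=8  'bhceefdcfffdad'
  #4 SA[4]=10  'ceefdcfffdad'
  #5 SA[5]=15  'cfffdad'
  #6 SA[6]=21  'd'
  #7 SA[7]=19  'dad'
  #8 SA[8]=2  'dbaeddbhceefdcfffdad'
  #9 SA[9]=7  'dbhceefdcfffdad'
  #10 SA[10]=14  'dcfffdad'
  #11 SA[11]=6  'ddbhceefdcfffdad'
  #12 SA[12]=5  'eddbhceefdcfffdad'
  #13 SA[13]=11  'eefdcfffdad'
  #14 SA[14]=12  'efdcfffdad'
  #15 SA[15]=18  'fdad'
  #16 SA[16]=13  'fdcfffdad'
  #17 SA[17]=17  'ffdad'
  #18 SA[18]=16  'fffdad'
  #19 SA[19]=1  'gdbaeddbhceefdcfffdad'
  #20 SA[20]=0  'ggdbaeddbhceefdcfffdad'
  #21 SA[21]=9  'hceefdcfffdad'

SA = [20, 4, 3, 8, 10, 15, 21, 19, 2, 7, 14, 6, 5, 11, 12, 18, 13, 17, 16, 1, 0, 9]
rank  pair      lcp
   1  s[20:],s[4:]  1  'a'
   2  s[4:],s[3:]  0  ''
   3  s[3:],s[8:]  1  'b'
   4  s[8:],s[10:]  0  ''
   5  s[10:],s[15:]  1  'c'
   6  s[15:],s[21:]  0  ''
   7  s[21:],s[19:]  1  'd'
   8  s[19:],s[2:]  1  'd'
   9  s[2:],s[7:]  2  'db'
  10  s[7:],s[14:]  1  'd'
  11  s[14:],s[6:]  1  'd'
  12  s[6:],s[5:]  0  ''
  13  s[5:],s[11:]  1  'e'
  14  s[11:],s[12:]  1  'e'
  15  s[12:],s[18:]  0  ''
  16  s[18:],s[13:]  2  'fd'
  17  s[13:],s[17:]  1  'f'
  18  s[17:],s[16:]  2  'ff'
  19  s[16:],s[1:]  0  ''
  20  s[1:],s[0:]  1  'g'
  21  s[0:],s[9:]  0  ''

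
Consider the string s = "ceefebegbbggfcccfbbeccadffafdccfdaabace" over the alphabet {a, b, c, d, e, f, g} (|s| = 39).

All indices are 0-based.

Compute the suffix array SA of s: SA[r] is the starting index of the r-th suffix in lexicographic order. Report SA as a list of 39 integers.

sorted suffixes:
  #0 SA[0]=33  'aabace'
  #1 SA[1]=34  'abace'
  #2 SA[2]=36  'ace'
  #3 SA[3]=22  'adffafdccfdaabace'
  #4 SA[4]=26  'afdccfdaabace'
  #5 SA[5]=35  'bace'
  #6 SA[6]=17  'bbeccadffafdccfdaabace'
  #7 SA[7]=8  'bbggfcccfbbeccadffafdccfdaabace'
  #8 SA[8]=18  'beccadffafdccfdaabace'
  #9 SA[9]=5  'begbbggfcccfbbeccadffafdccfdaabace'
  #10 SA[10]=9  'bggfcccfbbeccadffafdccfdaabace'
  #11 SA[11]=21  'cadffafdccfdaabace'
  #12 SA[12]=20  'ccadffafdccfdaabace'
  #13 SA[13]=13  'cccfbbeccadffafdccfdaabace'
  #14 SA[14]=14  'ccfbbeccadffafdccfdaabace'
  #15 SA[15]=29  'ccfdaabace'
  #16 SA[16]=37  'ce'
  #17 SA[17]=0  'ceefebegbbggfcccfbbeccadffafdccfdaabace'
  #18 SA[18]=15  'cfbbeccadffafdccfdaabace'
  #19 SA[19]=30  'cfdaabace'
  #20 SA[20]=32  'daabace'
  #21 SA[21]=28  'dccfdaabace'
  #22 SA[22]=23  'dffafdccfdaabace'
  #23 SA[23]=38  'e'
  #24 SA[24]=4  'ebegbbggfcccfbbeccadffafdccfdaabace'
  #25 SA[25]=19  'eccadffafdccfdaabace'
  #26 SA[26]=1  'eefebegbbggfcccfbbeccadffafdccfdaabace'
  #27 SA[27]=2  'efebegbbggfcccfbbeccadffafdccfdaabace'
  #28 SA[28]=6  'egbbggfcccfbbeccadffafdccfdaabace'
  #29 SA[29]=25  'fafdccfdaabace'
  #30 SA[30]=16  'fbbeccadffafdccfdaabace'
  #31 SA[31]=12  'fcccfbbeccadffafdccfdaabace'
  #32 SA[32]=31  'fdaabace'
  #33 SA[33]=27  'fdccfdaabace'
  #34 SA[34]=3  'febegbbggfcccfbbeccadffafdccfdaabace'
  #35 SA[35]=24  'ffafdccfdaabace'
  #36 SA[36]=7  'gbbggfcccfbbeccadffafdccfdaabace'
  #37 SA[37]=11  'gfcccfbbeccadffafdccfdaabace'
  #38 SA[38]=10  'ggfcccfbbeccadffafdccfdaabace'

[33, 34, 36, 22, 26, 35, 17, 8, 18, 5, 9, 21, 20, 13, 14, 29, 37, 0, 15, 30, 32, 28, 23, 38, 4, 19, 1, 2, 6, 25, 16, 12, 31, 27, 3, 24, 7, 11, 10]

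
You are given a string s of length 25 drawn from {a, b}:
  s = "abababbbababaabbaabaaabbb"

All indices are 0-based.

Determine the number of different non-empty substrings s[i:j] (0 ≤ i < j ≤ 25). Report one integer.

257

rank→(start, suffix):
  0 → (19, 'aaabbb')
  1 → (16, 'aabaaabbb')
  2 → (12, 'aabbaabaaabbb')
  3 → (20, 'aabbb')
  4 → (17, 'abaaabbb')
  5 → (10, 'abaabbaabaaabbb')
  6 → (8, 'ababaabbaabaaabbb')
  7 → (0, 'abababbbababaabbaabaaabbb')
  8 → (2, 'ababbbababaabbaabaaabbb')
  9 → (13, 'abbaabaaabbb')
  10 → (21, 'abbb')
  11 → (4, 'abbbababaabbaabaaabbb')
  12 → (24, 'b')
  13 → (18, 'baaabbb')
  14 → (15, 'baabaaabbb')
  15 → (11, 'baabbaabaaabbb')
  16 → (9, 'babaabbaabaaabbb')
  17 → (7, 'bababaabbaabaaabbb')
  18 → (1, 'bababbbababaabbaabaaabbb')
  19 → (3, 'babbbababaabbaabaaabbb')
  20 → (23, 'bb')
  21 → (14, 'bbaabaaabbb')
  22 → (6, 'bbababaabbaabaaabbb')
  23 → (22, 'bbb')
  24 → (5, 'bbbababaabbaabaaabbb')

SA = [19, 16, 12, 20, 17, 10, 8, 0, 2, 13, 21, 4, 24, 18, 15, 11, 9, 7, 1, 3, 23, 14, 6, 22, 5]
i: (SA[i-1],SA[i]) lcp shared
  1: (19,16) 2 'aa'
  2: (16,12) 3 'aab'
  3: (12,20) 4 'aabb'
  4: (20,17) 1 'a'
  5: (17,10) 4 'abaa'
  6: (10,8) 3 'aba'
  7: (8,0) 5 'ababa'
  8: (0,2) 4 'abab'
  9: (2,13) 2 'ab'
  10: (13,21) 3 'abb'
  11: (21,4) 4 'abbb'
  12: (4,24) 0 ''
  13: (24,18) 1 'b'
  14: (18,15) 3 'baa'
  15: (15,11) 4 'baab'
  16: (11,9) 2 'ba'
  17: (9,7) 4 'baba'
  18: (7,1) 5 'babab'
  19: (1,3) 3 'bab'
  20: (3,23) 1 'b'
  21: (23,14) 2 'bb'
  22: (14,6) 3 'bba'
  23: (6,22) 2 'bb'
  24: (22,5) 3 'bbb'

n(n+1)/2 = 25·26/2 = 325
Σ LCP = 0 + 2 + 3 + 4 + 1 + 4 + 3 + 5 + 4 + 2 + 3 + 4 + 0 + 1 + 3 + 4 + 2 + 4 + 5 + 3 + 1 + 2 + 3 + 2 + 3 = 68
distinct = 325 − 68 = 257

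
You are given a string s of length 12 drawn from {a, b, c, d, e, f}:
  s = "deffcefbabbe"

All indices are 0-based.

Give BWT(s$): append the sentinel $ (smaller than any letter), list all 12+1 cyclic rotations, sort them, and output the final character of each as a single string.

rank  rotation       last
    0  $deffcefbabbe  e
    1  abbe$deffcefb  b
    2  babbe$deffcef  f
    3  bbe$deffcefba  a
    4  be$deffcefbab  b
    5  cefbabbe$deff  f
    6  deffcefbabbe$  $
    7  e$deffcefbabb  b
    8  efbabbe$deffc  c
    9  effcefbabbe$d  d
   10  fbabbe$deffce  e
   11  fcefbabbe$def  f
   12  ffcefbabbe$de  e

ebfabf$bcdefe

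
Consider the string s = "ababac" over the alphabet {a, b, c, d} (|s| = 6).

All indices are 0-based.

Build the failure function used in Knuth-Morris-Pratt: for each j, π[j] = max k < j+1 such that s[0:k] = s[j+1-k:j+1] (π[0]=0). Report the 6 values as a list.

π[0] = 0
j=1 s[j]='b': π[1]=0 (border '')
j=2 s[j]='a': π[2]=1 (border 'a')
j=3 s[j]='b': π[3]=2 (border 'ab')
j=4 s[j]='a': π[4]=3 (border 'aba')
j=5 s[j]='c': k: 3→1→0; π[5]=0 (border '')

[0, 0, 1, 2, 3, 0]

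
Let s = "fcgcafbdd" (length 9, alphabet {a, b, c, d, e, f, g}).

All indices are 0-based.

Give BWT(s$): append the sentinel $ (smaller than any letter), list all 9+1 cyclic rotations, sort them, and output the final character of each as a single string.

rank  rotation    last
    0  $fcgcafbdd  d
    1  afbdd$fcgc  c
    2  bdd$fcgcaf  f
    3  cafbdd$fcg  g
    4  cgcafbdd$f  f
    5  d$fcgcafbd  d
    6  dd$fcgcafb  b
    7  fbdd$fcgca  a
    8  fcgcafbdd$  $
    9  gcafbdd$fc  c

dcfgfdba$c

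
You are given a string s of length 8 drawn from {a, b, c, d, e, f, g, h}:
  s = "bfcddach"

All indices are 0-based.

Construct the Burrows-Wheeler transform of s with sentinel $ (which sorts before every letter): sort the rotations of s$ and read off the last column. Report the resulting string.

hd$fadcbc

rank  rotation   last
    0  $bfcddach  h
    1  ach$bfcdd  d
    2  bfcddach$  $
    3  cddach$bf  f
    4  ch$bfcdda  a
    5  dach$bfcd  d
    6  ddach$bfc  c
    7  fcddach$b  b
    8  h$bfcddac  c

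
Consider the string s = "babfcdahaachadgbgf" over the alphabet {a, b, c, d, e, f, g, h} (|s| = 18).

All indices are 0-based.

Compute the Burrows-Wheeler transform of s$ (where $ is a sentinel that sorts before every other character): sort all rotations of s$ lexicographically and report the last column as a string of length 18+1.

fhbahd$agfacagbdbac

rank  rotation             last
    0  $babfcdahaachadgbgf  f
    1  aachadgbgf$babfcdah  h
    2  abfcdahaachadgbgf$b  b
    3  achadgbgf$babfcdaha  a
    4  adgbgf$babfcdahaach  h
    5  ahaachadgbgf$babfcd  d
    6  babfcdahaachadgbgf$  $
    7  bfcdahaachadgbgf$ba  a
    8  bgf$babfcdahaachadg  g
    9  cdahaachadgbgf$babf  f
   10  chadgbgf$babfcdahaa  a
   11  dahaachadgbgf$babfc  c
   12  dgbgf$babfcdahaacha  a
   13  f$babfcdahaachadgbg  g
   14  fcdahaachadgbgf$bab  b
   15  gbgf$babfcdahaachad  d
   16  gf$babfcdahaachadgb  b
   17  haachadgbgf$babfcda  a
   18  hadgbgf$babfcdahaac  c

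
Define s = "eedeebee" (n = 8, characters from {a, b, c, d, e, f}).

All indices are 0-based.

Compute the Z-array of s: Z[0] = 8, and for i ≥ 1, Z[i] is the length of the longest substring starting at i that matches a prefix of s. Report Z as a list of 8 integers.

[8, 1, 0, 2, 1, 0, 2, 1]

Z[0]=8
i=1: i≥r, start 0; Z[1]=1 extend→box=[1,2)
i=2: i≥r, start 0; Z[2]=0
i=3: i≥r, start 0; Z[3]=2 extend→box=[3,5)
i=4: min(r-i=1, Z[1]=1)=1; Z[4]=1
i=5: i≥r, start 0; Z[5]=0
i=6: i≥r, start 0; Z[6]=2 extend→box=[6,8)
i=7: min(r-i=1, Z[1]=1)=1; Z[7]=1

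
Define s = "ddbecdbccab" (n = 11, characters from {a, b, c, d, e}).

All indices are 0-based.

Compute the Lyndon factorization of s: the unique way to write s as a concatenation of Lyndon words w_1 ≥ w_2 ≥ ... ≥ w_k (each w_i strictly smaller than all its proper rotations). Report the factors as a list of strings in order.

emit factor 1: 'd' (i=0, period=1)
emit factor 2: 'd' (i=1, period=1)
emit factor 3: 'becd' (i=2, period=4)
emit factor 4: 'bcc' (i=6, period=3)
emit factor 5: 'ab' (i=9, period=2)

["d", "d", "becd", "bcc", "ab"]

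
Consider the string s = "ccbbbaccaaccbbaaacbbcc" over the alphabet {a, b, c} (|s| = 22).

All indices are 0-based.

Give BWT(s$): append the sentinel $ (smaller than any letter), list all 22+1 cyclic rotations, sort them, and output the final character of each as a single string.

rank  rotation                 last
    0  $ccbbbaccaaccbbaaacbbcc  c
    1  aaacbbcc$ccbbbaccaaccbb  b
    2  aacbbcc$ccbbbaccaaccbba  a
    3  aaccbbaaacbbcc$ccbbbacc  c
    4  acbbcc$ccbbbaccaaccbbaa  a
    5  accaaccbbaaacbbcc$ccbbb  b
    6  accbbaaacbbcc$ccbbbacca  a
    7  baaacbbcc$ccbbbaccaaccb  b
    8  baccaaccbbaaacbbcc$ccbb  b
    9  bbaaacbbcc$ccbbbaccaacc  c
   10  bbaccaaccbbaaacbbcc$ccb  b
   11  bbbaccaaccbbaaacbbcc$cc  c
   12  bbcc$ccbbbaccaaccbbaaac  c
   13  bcc$ccbbbaccaaccbbaaacb  b
   14  c$ccbbbaccaaccbbaaacbbc  c
   15  caaccbbaaacbbcc$ccbbbac  c
   16  cbbaaacbbcc$ccbbbaccaac  c
   17  cbbbaccaaccbbaaacbbcc$c  c
   18  cbbcc$ccbbbaccaaccbbaaa  a
   19  cc$ccbbbaccaaccbbaaacbb  b
   20  ccaaccbbaaacbbcc$ccbbba  a
   21  ccbbaaacbbcc$ccbbbaccaa  a
   22  ccbbbaccaaccbbaaacbbcc$  $

cbacababbcbccbccccabaa$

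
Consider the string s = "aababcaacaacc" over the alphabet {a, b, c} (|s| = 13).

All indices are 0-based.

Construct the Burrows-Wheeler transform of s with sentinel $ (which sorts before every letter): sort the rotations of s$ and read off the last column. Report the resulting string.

c$ccabaaaacbaa

rank  rotation        last
    0  $aababcaacaacc  c
    1  aababcaacaacc$  $
    2  aacaacc$aababc  c
    3  aacc$aababcaac  c
    4  ababcaacaacc$a  a
    5  abcaacaacc$aab  b
    6  acaacc$aababca  a
    7  acc$aababcaaca  a
    8  babcaacaacc$aa  a
    9  bcaacaacc$aaba  a
   10  c$aababcaacaac  c
   11  caacaacc$aabab  b
   12  caacc$aababcaa  a
   13  cc$aababcaacaa  a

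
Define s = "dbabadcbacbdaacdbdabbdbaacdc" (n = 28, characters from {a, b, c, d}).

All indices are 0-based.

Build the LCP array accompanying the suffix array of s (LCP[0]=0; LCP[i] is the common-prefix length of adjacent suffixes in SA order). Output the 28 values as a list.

sorted suffixes:
  #0 SA[0]=12  'aacdbdabbdbaacdc'
  #1 SA[1]=23  'aacdc'
  #2 SA[2]=2  'abadcbacbdaacdbdabbdbaacdc'
  #3 SA[3]=18  'abbdbaacdc'
  #4 SA[4]=8  'acbdaacdbdabbdbaacdc'
  #5 SA[5]=13  'acdbdabbdbaacdc'
  #6 SA[6]=24  'acdc'
  #7 SA[7]=4  'adcbacbdaacdbdabbdbaacdc'
  #8 SA[8]=22  'baacdc'
  #9 SA[9]=1  'babadcbacbdaacdbdabbdbaacdc'
  #10 SA[10]=7  'bacbdaacdbdabbdbaacdc'
  #11 SA[11]=3  'badcbacbdaacdbdabbdbaacdc'
  #12 SA[12]=19  'bbdbaacdc'
  #13 SA[13]=10  'bdaacdbdabbdbaacdc'
  #14 SA[14]=16  'bdabbdbaacdc'
  #15 SA[15]=20  'bdbaacdc'
  #16 SA[16]=27  'c'
  #17 SA[17]=6  'cbacbdaacdbdabbdbaacdc'
  #18 SA[18]=9  'cbdaacdbdabbdbaacdc'
  #19 SA[19]=14  'cdbdabbdbaacdc'
  #20 SA[20]=25  'cdc'
  #21 SA[21]=11  'daacdbdabbdbaacdc'
  #22 SA[22]=17  'dabbdbaacdc'
  #23 SA[23]=21  'dbaacdc'
  #24 SA[24]=0  'dbabadcbacbdaacdbdabbdbaacdc'
  #25 SA[25]=15  'dbdabbdbaacdc'
  #26 SA[26]=26  'dc'
  #27 SA[27]=5  'dcbacbdaacdbdabbdbaacdc'

SA = [12, 23, 2, 18, 8, 13, 24, 4, 22, 1, 7, 3, 19, 10, 16, 20, 27, 6, 9, 14, 25, 11, 17, 21, 0, 15, 26, 5]
i: (SA[i-1],SA[i]) lcp shared
  1: (12,23) 4 'aacd'
  2: (23,2) 1 'a'
  3: (2,18) 2 'ab'
  4: (18,8) 1 'a'
  5: (8,13) 2 'ac'
  6: (13,24) 3 'acd'
  7: (24,4) 1 'a'
  8: (4,22) 0 ''
  9: (22,1) 2 'ba'
  10: (1,7) 2 'ba'
  11: (7,3) 2 'ba'
  12: (3,19) 1 'b'
  13: (19,10) 1 'b'
  14: (10,16) 3 'bda'
  15: (16,20) 2 'bd'
  16: (20,27) 0 ''
  17: (27,6) 1 'c'
  18: (6,9) 2 'cb'
  19: (9,14) 1 'c'
  20: (14,25) 2 'cd'
  21: (25,11) 0 ''
  22: (11,17) 2 'da'
  23: (17,21) 1 'd'
  24: (21,0) 3 'dba'
  25: (0,15) 2 'db'
  26: (15,26) 1 'd'
  27: (26,5) 2 'dc'

[0, 4, 1, 2, 1, 2, 3, 1, 0, 2, 2, 2, 1, 1, 3, 2, 0, 1, 2, 1, 2, 0, 2, 1, 3, 2, 1, 2]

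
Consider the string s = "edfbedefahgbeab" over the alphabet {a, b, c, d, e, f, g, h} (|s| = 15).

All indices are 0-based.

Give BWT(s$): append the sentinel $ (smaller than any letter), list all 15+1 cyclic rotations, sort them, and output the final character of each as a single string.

befagfeebb$dedha

rank  rotation          last
    0  $edfbedefahgbeab  b
    1  ab$edfbedefahgbe  e
    2  ahgbeab$edfbedef  f
    3  b$edfbedefahgbea  a
    4  beab$edfbedefahg  g
    5  bedefahgbeab$edf  f
    6  defahgbeab$edfbe  e
    7  dfbedefahgbeab$e  e
    8  eab$edfbedefahgb  b
    9  edefahgbeab$edfb  b
   10  edfbedefahgbeab$  $
   11  efahgbeab$edfbed  d
   12  fahgbeab$edfbede  e
   13  fbedefahgbeab$ed  d
   14  gbeab$edfbedefah  h
   15  hgbeab$edfbedefa  a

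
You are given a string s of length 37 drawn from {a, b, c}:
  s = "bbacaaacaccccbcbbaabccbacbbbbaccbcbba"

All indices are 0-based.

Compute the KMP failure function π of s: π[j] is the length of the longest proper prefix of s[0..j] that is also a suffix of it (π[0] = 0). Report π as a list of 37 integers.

[0, 1, 0, 0, 0, 0, 0, 0, 0, 0, 0, 0, 0, 1, 0, 1, 2, 3, 0, 1, 0, 0, 1, 0, 0, 1, 2, 2, 2, 3, 4, 0, 1, 0, 1, 2, 3]

π[0] = 0
j=1 s[j]='b': π[1]=1 (border 'b')
j=2 s[j]='a': k: 1→0; π[2]=0 (border '')
j=3 s[j]='c': π[3]=0 (border '')
j=4 s[j]='a': π[4]=0 (border '')
j=5 s[j]='a': π[5]=0 (border '')
j=6 s[j]='a': π[6]=0 (border '')
j=7 s[j]='c': π[7]=0 (border '')
j=8 s[j]='a': π[8]=0 (border '')
j=9 s[j]='c': π[9]=0 (border '')
j=10 s[j]='c': π[10]=0 (border '')
j=11 s[j]='c': π[11]=0 (border '')
j=12 s[j]='c': π[12]=0 (border '')
j=13 s[j]='b': π[13]=1 (border 'b')
j=14 s[j]='c': k: 1→0; π[14]=0 (border '')
j=15 s[j]='b': π[15]=1 (border 'b')
j=16 s[j]='b': π[16]=2 (border 'bb')
j=17 s[j]='a': π[17]=3 (border 'bba')
j=18 s[j]='a': k: 3→0; π[18]=0 (border '')
j=19 s[j]='b': π[19]=1 (border 'b')
j=20 s[j]='c': k: 1→0; π[20]=0 (border '')
j=21 s[j]='c': π[21]=0 (border '')
j=22 s[j]='b': π[22]=1 (border 'b')
j=23 s[j]='a': k: 1→0; π[23]=0 (border '')
j=24 s[j]='c': π[24]=0 (border '')
j=25 s[j]='b': π[25]=1 (border 'b')
j=26 s[j]='b': π[26]=2 (border 'bb')
j=27 s[j]='b': k: 2→1; π[27]=2 (border 'bb')
j=28 s[j]='b': k: 2→1; π[28]=2 (border 'bb')
j=29 s[j]='a': π[29]=3 (border 'bba')
j=30 s[j]='c': π[30]=4 (border 'bbac')
j=31 s[j]='c': k: 4→0; π[31]=0 (border '')
j=32 s[j]='b': π[32]=1 (border 'b')
j=33 s[j]='c': k: 1→0; π[33]=0 (border '')
j=34 s[j]='b': π[34]=1 (border 'b')
j=35 s[j]='b': π[35]=2 (border 'bb')
j=36 s[j]='a': π[36]=3 (border 'bba')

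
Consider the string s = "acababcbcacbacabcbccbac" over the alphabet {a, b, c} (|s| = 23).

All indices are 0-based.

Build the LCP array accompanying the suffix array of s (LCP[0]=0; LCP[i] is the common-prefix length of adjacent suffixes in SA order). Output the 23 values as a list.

rank→(start, suffix):
  0 → (2, 'ababcbcacbacabcbccbac')
  1 → (4, 'abcbcacbacabcbccbac')
  2 → (14, 'abcbccbac')
  3 → (21, 'ac')
  4 → (0, 'acababcbcacbacabcbccbac')
  5 → (12, 'acabcbccbac')
  6 → (9, 'acbacabcbccbac')
  7 → (3, 'babcbcacbacabcbccbac')
  8 → (20, 'bac')
  9 → (11, 'bacabcbccbac')
  10 → (7, 'bcacbacabcbccbac')
  11 → (5, 'bcbcacbacabcbccbac')
  12 → (15, 'bcbccbac')
  13 → (17, 'bccbac')
  14 → (22, 'c')
  15 → (1, 'cababcbcacbacabcbccbac')
  16 → (13, 'cabcbccbac')
  17 → (8, 'cacbacabcbccbac')
  18 → (19, 'cbac')
  19 → (10, 'cbacabcbccbac')
  20 → (6, 'cbcacbacabcbccbac')
  21 → (16, 'cbccbac')
  22 → (18, 'ccbac')

SA = [2, 4, 14, 21, 0, 12, 9, 3, 20, 11, 7, 5, 15, 17, 22, 1, 13, 8, 19, 10, 6, 16, 18]
rank  pair      lcp
   1  s[2:],s[4:]  2  'ab'
   2  s[4:],s[14:]  5  'abcbc'
   3  s[14:],s[21:]  1  'a'
   4  s[21:],s[0:]  2  'ac'
   5  s[0:],s[12:]  4  'acab'
   6  s[12:],s[9:]  2  'ac'
   7  s[9:],s[3:]  0  ''
   8  s[3:],s[20:]  2  'ba'
   9  s[20:],s[11:]  3  'bac'
  10  s[11:],s[7:]  1  'b'
  11  s[7:],s[5:]  2  'bc'
  12  s[5:],s[15:]  4  'bcbc'
  13  s[15:],s[17:]  2  'bc'
  14  s[17:],s[22:]  0  ''
  15  s[22:],s[1:]  1  'c'
  16  s[1:],s[13:]  3  'cab'
  17  s[13:],s[8:]  2  'ca'
  18  s[8:],s[19:]  1  'c'
  19  s[19:],s[10:]  4  'cbac'
  20  s[10:],s[6:]  2  'cb'
  21  s[6:],s[16:]  3  'cbc'
  22  s[16:],s[18:]  1  'c'

[0, 2, 5, 1, 2, 4, 2, 0, 2, 3, 1, 2, 4, 2, 0, 1, 3, 2, 1, 4, 2, 3, 1]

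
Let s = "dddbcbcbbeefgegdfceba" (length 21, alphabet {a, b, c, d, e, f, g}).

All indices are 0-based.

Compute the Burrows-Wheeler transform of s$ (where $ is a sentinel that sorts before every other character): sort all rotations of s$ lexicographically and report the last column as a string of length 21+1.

rank  rotation                last
    0  $dddbcbcbbeefgegdfceba  a
    1  a$dddbcbcbbeefgegdfceb  b
    2  ba$dddbcbcbbeefgegdfce  e
    3  bbeefgegdfceba$dddbcbc  c
    4  bcbbeefgegdfceba$dddbc  c
    5  bcbcbbeefgegdfceba$ddd  d
    6  beefgegdfceba$dddbcbcb  b
    7  cbbeefgegdfceba$dddbcb  b
    8  cbcbbeefgegdfceba$dddb  b
    9  ceba$dddbcbcbbeefgegdf  f
   10  dbcbcbbeefgegdfceba$dd  d
   11  ddbcbcbbeefgegdfceba$d  d
   12  dddbcbcbbeefgegdfceba$  $
   13  dfceba$dddbcbcbbeefgeg  g
   14  eba$dddbcbcbbeefgegdfc  c
   15  eefgegdfceba$dddbcbcbb  b
   16  efgegdfceba$dddbcbcbbe  e
   17  egdfceba$dddbcbcbbeefg  g
   18  fceba$dddbcbcbbeefgegd  d
   19  fgegdfceba$dddbcbcbbee  e
   20  gdfceba$dddbcbcbbeefge  e
   21  gegdfceba$dddbcbcbbeef  f

abeccdbbbfdd$gcbegdeef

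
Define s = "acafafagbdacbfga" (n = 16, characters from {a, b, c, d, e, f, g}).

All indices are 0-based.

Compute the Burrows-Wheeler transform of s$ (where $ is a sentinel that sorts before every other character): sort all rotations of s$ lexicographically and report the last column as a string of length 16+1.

ag$dcffgcaabaabfa

rank  rotation           last
    0  $acafafagbdacbfga  a
    1  a$acafafagbdacbfg  g
    2  acafafagbdacbfga$  $
    3  acbfga$acafafagbd  d
    4  afafagbdacbfga$ac  c
    5  afagbdacbfga$acaf  f
    6  agbdacbfga$acafaf  f
    7  bdacbfga$acafafag  g
    8  bfga$acafafagbdac  c
    9  cafafagbdacbfga$a  a
   10  cbfga$acafafagbda  a
   11  dacbfga$acafafagb  b
   12  fafagbdacbfga$aca  a
   13  fagbdacbfga$acafa  a
   14  fga$acafafagbdacb  b
   15  ga$acafafagbdacbf  f
   16  gbdacbfga$acafafa  a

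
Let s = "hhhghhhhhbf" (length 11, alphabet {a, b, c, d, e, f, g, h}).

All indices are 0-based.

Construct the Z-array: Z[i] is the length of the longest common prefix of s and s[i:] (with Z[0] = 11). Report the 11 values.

[11, 2, 1, 0, 3, 3, 3, 2, 1, 0, 0]

Z[0]=11
i=1: i≥r, start 0; Z[1]=2 extend→box=[1,3)
i=2: min(r-i=1, Z[1]=2)=1; Z[2]=1
i=3: i≥r, start 0; Z[3]=0
i=4: i≥r, start 0; Z[4]=3 extend→box=[4,7)
i=5: min(r-i=2, Z[1]=2)=2; Z[5]=3 extend→box=[5,8)
i=6: min(r-i=2, Z[1]=2)=2; Z[6]=3 extend→box=[6,9)
i=7: min(r-i=2, Z[1]=2)=2; Z[7]=2
i=8: min(r-i=1, Z[2]=1)=1; Z[8]=1
i=9: i≥r, start 0; Z[9]=0
i=10: i≥r, start 0; Z[10]=0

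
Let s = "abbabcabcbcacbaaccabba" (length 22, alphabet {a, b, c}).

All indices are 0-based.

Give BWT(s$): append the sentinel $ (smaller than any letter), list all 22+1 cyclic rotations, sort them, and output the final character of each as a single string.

abbc$bccabcbaaacacbbaba

rank  rotation                 last
    0  $abbabcabcbcacbaaccabba  a
    1  a$abbabcabcbcacbaaccabb  b
    2  aaccabba$abbabcabcbcacb  b
    3  abba$abbabcabcbcacbaacc  c
    4  abbabcabcbcacbaaccabba$  $
    5  abcabcbcacbaaccabba$abb  b
    6  abcbcacbaaccabba$abbabc  c
    7  acbaaccabba$abbabcabcbc  c
    8  accabba$abbabcabcbcacba  a
    9  ba$abbabcabcbcacbaaccab  b
   10  baaccabba$abbabcabcbcac  c
   11  babcabcbcacbaaccabba$ab  b
   12  bba$abbabcabcbcacbaacca  a
   13  bbabcabcbcacbaaccabba$a  a
   14  bcabcbcacbaaccabba$abba  a
   15  bcacbaaccabba$abbabcabc  c
   16  bcbcacbaaccabba$abbabca  a
   17  cabba$abbabcabcbcacbaac  c
   18  cabcbcacbaaccabba$abbab  b
   19  cacbaaccabba$abbabcabcb  b
   20  cbaaccabba$abbabcabcbca  a
   21  cbcacbaaccabba$abbabcab  b
   22  ccabba$abbabcabcbcacbaa  a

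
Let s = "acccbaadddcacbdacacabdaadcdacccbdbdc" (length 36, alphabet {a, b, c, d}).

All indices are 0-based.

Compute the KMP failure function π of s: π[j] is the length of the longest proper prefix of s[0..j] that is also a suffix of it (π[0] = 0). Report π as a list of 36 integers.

π[0] = 0
j=1 s[j]='c': π[1]=0 (border '')
j=2 s[j]='c': π[2]=0 (border '')
j=3 s[j]='c': π[3]=0 (border '')
j=4 s[j]='b': π[4]=0 (border '')
j=5 s[j]='a': π[5]=1 (border 'a')
j=6 s[j]='a': k: 1→0; π[6]=1 (border 'a')
j=7 s[j]='d': k: 1→0; π[7]=0 (border '')
j=8 s[j]='d': π[8]=0 (border '')
j=9 s[j]='d': π[9]=0 (border '')
j=10 s[j]='c': π[10]=0 (border '')
j=11 s[j]='a': π[11]=1 (border 'a')
j=12 s[j]='c': π[12]=2 (border 'ac')
j=13 s[j]='b': k: 2→0; π[13]=0 (border '')
j=14 s[j]='d': π[14]=0 (border '')
j=15 s[j]='a': π[15]=1 (border 'a')
j=16 s[j]='c': π[16]=2 (border 'ac')
j=17 s[j]='a': k: 2→0; π[17]=1 (border 'a')
j=18 s[j]='c': π[18]=2 (border 'ac')
j=19 s[j]='a': k: 2→0; π[19]=1 (border 'a')
j=20 s[j]='b': k: 1→0; π[20]=0 (border '')
j=21 s[j]='d': π[21]=0 (border '')
j=22 s[j]='a': π[22]=1 (border 'a')
j=23 s[j]='a': k: 1→0; π[23]=1 (border 'a')
j=24 s[j]='d': k: 1→0; π[24]=0 (border '')
j=25 s[j]='c': π[25]=0 (border '')
j=26 s[j]='d': π[26]=0 (border '')
j=27 s[j]='a': π[27]=1 (border 'a')
j=28 s[j]='c': π[28]=2 (border 'ac')
j=29 s[j]='c': π[29]=3 (border 'acc')
j=30 s[j]='c': π[30]=4 (border 'accc')
j=31 s[j]='b': π[31]=5 (border 'acccb')
j=32 s[j]='d': k: 5→0; π[32]=0 (border '')
j=33 s[j]='b': π[33]=0 (border '')
j=34 s[j]='d': π[34]=0 (border '')
j=35 s[j]='c': π[35]=0 (border '')

[0, 0, 0, 0, 0, 1, 1, 0, 0, 0, 0, 1, 2, 0, 0, 1, 2, 1, 2, 1, 0, 0, 1, 1, 0, 0, 0, 1, 2, 3, 4, 5, 0, 0, 0, 0]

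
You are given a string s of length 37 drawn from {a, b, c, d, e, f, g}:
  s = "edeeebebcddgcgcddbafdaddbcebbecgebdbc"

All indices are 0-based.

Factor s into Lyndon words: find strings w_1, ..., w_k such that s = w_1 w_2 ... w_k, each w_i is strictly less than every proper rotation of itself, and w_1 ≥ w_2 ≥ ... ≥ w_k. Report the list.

["e", "deee", "be", "bcddgcgcdd", "b", "afd", "addbcebbecgebdbc"]

emit factor 1: 'e' (i=0, period=1)
emit factor 2: 'deee' (i=1, period=4)
emit factor 3: 'be' (i=5, period=2)
emit factor 4: 'bcddgcgcdd' (i=7, period=10)
emit factor 5: 'b' (i=17, period=1)
emit factor 6: 'afd' (i=18, period=3)
emit factor 7: 'addbcebbecgebdbc' (i=21, period=16)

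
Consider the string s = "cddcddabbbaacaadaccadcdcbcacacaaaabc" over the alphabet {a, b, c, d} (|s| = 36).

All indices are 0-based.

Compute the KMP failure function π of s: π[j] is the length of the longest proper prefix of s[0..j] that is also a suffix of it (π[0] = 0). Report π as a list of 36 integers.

π[0] = 0
j=1 s[j]='d': π[1]=0 (border '')
j=2 s[j]='d': π[2]=0 (border '')
j=3 s[j]='c': π[3]=1 (border 'c')
j=4 s[j]='d': π[4]=2 (border 'cd')
j=5 s[j]='d': π[5]=3 (border 'cdd')
j=6 s[j]='a': k: 3→0; π[6]=0 (border '')
j=7 s[j]='b': π[7]=0 (border '')
j=8 s[j]='b': π[8]=0 (border '')
j=9 s[j]='b': π[9]=0 (border '')
j=10 s[j]='a': π[10]=0 (border '')
j=11 s[j]='a': π[11]=0 (border '')
j=12 s[j]='c': π[12]=1 (border 'c')
j=13 s[j]='a': k: 1→0; π[13]=0 (border '')
j=14 s[j]='a': π[14]=0 (border '')
j=15 s[j]='d': π[15]=0 (border '')
j=16 s[j]='a': π[16]=0 (border '')
j=17 s[j]='c': π[17]=1 (border 'c')
j=18 s[j]='c': k: 1→0; π[18]=1 (border 'c')
j=19 s[j]='a': k: 1→0; π[19]=0 (border '')
j=20 s[j]='d': π[20]=0 (border '')
j=21 s[j]='c': π[21]=1 (border 'c')
j=22 s[j]='d': π[22]=2 (border 'cd')
j=23 s[j]='c': k: 2→0; π[23]=1 (border 'c')
j=24 s[j]='b': k: 1→0; π[24]=0 (border '')
j=25 s[j]='c': π[25]=1 (border 'c')
j=26 s[j]='a': k: 1→0; π[26]=0 (border '')
j=27 s[j]='c': π[27]=1 (border 'c')
j=28 s[j]='a': k: 1→0; π[28]=0 (border '')
j=29 s[j]='c': π[29]=1 (border 'c')
j=30 s[j]='a': k: 1→0; π[30]=0 (border '')
j=31 s[j]='a': π[31]=0 (border '')
j=32 s[j]='a': π[32]=0 (border '')
j=33 s[j]='a': π[33]=0 (border '')
j=34 s[j]='b': π[34]=0 (border '')
j=35 s[j]='c': π[35]=1 (border 'c')

[0, 0, 0, 1, 2, 3, 0, 0, 0, 0, 0, 0, 1, 0, 0, 0, 0, 1, 1, 0, 0, 1, 2, 1, 0, 1, 0, 1, 0, 1, 0, 0, 0, 0, 0, 1]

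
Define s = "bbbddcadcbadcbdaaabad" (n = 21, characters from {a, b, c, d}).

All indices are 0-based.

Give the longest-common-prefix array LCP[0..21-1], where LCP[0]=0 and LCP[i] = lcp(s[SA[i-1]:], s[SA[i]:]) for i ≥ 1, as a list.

rank→(start, suffix):
  0 → (15, 'aaabad')
  1 → (16, 'aabad')
  2 → (17, 'abad')
  3 → (19, 'ad')
  4 → (6, 'adcbadcbdaaabad')
  5 → (10, 'adcbdaaabad')
  6 → (18, 'bad')
  7 → (9, 'badcbdaaabad')
  8 → (0, 'bbbddcadcbadcbdaaabad')
  9 → (1, 'bbddcadcbadcbdaaabad')
  10 → (13, 'bdaaabad')
  11 → (2, 'bddcadcbadcbdaaabad')
  12 → (5, 'cadcbadcbdaaabad')
  13 → (8, 'cbadcbdaaabad')
  14 → (12, 'cbdaaabad')
  15 → (20, 'd')
  16 → (14, 'daaabad')
  17 → (4, 'dcadcbadcbdaaabad')
  18 → (7, 'dcbadcbdaaabad')
  19 → (11, 'dcbdaaabad')
  20 → (3, 'ddcadcbadcbdaaabad')

SA = [15, 16, 17, 19, 6, 10, 18, 9, 0, 1, 13, 2, 5, 8, 12, 20, 14, 4, 7, 11, 3]
rank  pair      lcp
   1  s[15:],s[16:]  2  'aa'
   2  s[16:],s[17:]  1  'a'
   3  s[17:],s[19:]  1  'a'
   4  s[19:],s[6:]  2  'ad'
   5  s[6:],s[10:]  4  'adcb'
   6  s[10:],s[18:]  0  ''
   7  s[18:],s[9:]  3  'bad'
   8  s[9:],s[0:]  1  'b'
   9  s[0:],s[1:]  2  'bb'
  10  s[1:],s[13:]  1  'b'
  11  s[13:],s[2:]  2  'bd'
  12  s[2:],s[5:]  0  ''
  13  s[5:],s[8:]  1  'c'
  14  s[8:],s[12:]  2  'cb'
  15  s[12:],s[20:]  0  ''
  16  s[20:],s[14:]  1  'd'
  17  s[14:],s[4:]  1  'd'
  18  s[4:],s[7:]  2  'dc'
  19  s[7:],s[11:]  3  'dcb'
  20  s[11:],s[3:]  1  'd'

[0, 2, 1, 1, 2, 4, 0, 3, 1, 2, 1, 2, 0, 1, 2, 0, 1, 1, 2, 3, 1]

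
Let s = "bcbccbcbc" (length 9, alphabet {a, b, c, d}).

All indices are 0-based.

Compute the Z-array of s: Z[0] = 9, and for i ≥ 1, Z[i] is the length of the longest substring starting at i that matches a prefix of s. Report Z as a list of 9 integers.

Z[0]=9
i=1: fresh scan; Z[1]=0
i=2: fresh scan; Z[2]=2 scan→box=[2,4)
i=3: min(r-i=1, Z[1]=0)=0; Z[3]=0
i=4: fresh scan; Z[4]=0
i=5: fresh scan; Z[5]=4 scan→box=[5,9)
i=6: min(r-i=3, Z[1]=0)=0; Z[6]=0
i=7: min(r-i=2, Z[2]=2)=2; Z[7]=2
i=8: min(r-i=1, Z[3]=0)=0; Z[8]=0

[9, 0, 2, 0, 0, 4, 0, 2, 0]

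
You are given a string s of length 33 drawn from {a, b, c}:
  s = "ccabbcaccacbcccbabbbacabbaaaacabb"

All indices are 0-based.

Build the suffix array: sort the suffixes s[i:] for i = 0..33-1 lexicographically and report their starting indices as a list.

rank | idx | suffix
   0 |  25 | aaaacabb
   1 |  26 | aaacabb
   2 |  27 | aacabb
   3 |  30 | abb
   4 |  22 | abbaaaacabb
   5 |  16 | abbbacabbaaaacabb
   6 |   2 | abbcaccacbcccbabbbacabbaaaacabb
   7 |  28 | acabb
   8 |  20 | acabbaaaacabb
   9 |   9 | acbcccbabbbacabbaaaacabb
  10 |   6 | accacbcccbabbbacabbaaaacabb
  11 |  32 | b
  12 |  24 | baaaacabb
  13 |  15 | babbbacabbaaaacabb
  14 |  19 | bacabbaaaacabb
  15 |  31 | bb
  16 |  23 | bbaaaacabb
  17 |  18 | bbacabbaaaacabb
  18 |  17 | bbbacabbaaaacabb
  19 |   3 | bbcaccacbcccbabbbacabbaaaacabb
  20 |   4 | bcaccacbcccbabbbacabbaaaacabb
  21 |  11 | bcccbabbbacabbaaaacabb
  22 |  29 | cabb
  23 |  21 | cabbaaaacabb
  24 |   1 | cabbcaccacbcccbabbbacabbaaaacabb
  25 |   8 | cacbcccbabbbacabbaaaacabb
  26 |   5 | caccacbcccbabbbacabbaaaacabb
  27 |  14 | cbabbbacabbaaaacabb
  28 |  10 | cbcccbabbbacabbaaaacabb
  29 |   0 | ccabbcaccacbcccbabbbacabbaaaacabb
  30 |   7 | ccacbcccbabbbacabbaaaacabb
  31 |  13 | ccbabbbacabbaaaacabb
  32 |  12 | cccbabbbacabbaaaacabb

[25, 26, 27, 30, 22, 16, 2, 28, 20, 9, 6, 32, 24, 15, 19, 31, 23, 18, 17, 3, 4, 11, 29, 21, 1, 8, 5, 14, 10, 0, 7, 13, 12]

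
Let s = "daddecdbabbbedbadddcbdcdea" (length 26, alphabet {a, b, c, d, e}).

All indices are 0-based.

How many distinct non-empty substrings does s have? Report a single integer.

319

rank | idx | suffix
   0 |  25 | a
   1 |   8 | abbbedbadddcbdcdea
   2 |  15 | adddcbdcdea
   3 |   1 | addecdbabbbedbadddcbdcdea
   4 |   7 | babbbedbadddcbdcdea
   5 |  14 | badddcbdcdea
   6 |   9 | bbbedbadddcbdcdea
   7 |  10 | bbedbadddcbdcdea
   8 |  20 | bdcdea
   9 |  11 | bedbadddcbdcdea
  10 |  19 | cbdcdea
  11 |   5 | cdbabbbedbadddcbdcdea
  12 |  22 | cdea
  13 |   0 | daddecdbabbbedbadddcbdcdea
  14 |   6 | dbabbbedbadddcbdcdea
  15 |  13 | dbadddcbdcdea
  16 |  18 | dcbdcdea
  17 |  21 | dcdea
  18 |  17 | ddcbdcdea
  19 |  16 | dddcbdcdea
  20 |   2 | ddecdbabbbedbadddcbdcdea
  21 |  23 | dea
  22 |   3 | decdbabbbedbadddcbdcdea
  23 |  24 | ea
  24 |   4 | ecdbabbbedbadddcbdcdea
  25 |  12 | edbadddcbdcdea

SA = [25, 8, 15, 1, 7, 14, 9, 10, 20, 11, 19, 5, 22, 0, 6, 13, 18, 21, 17, 16, 2, 23, 3, 24, 4, 12]
rank  pair      lcp
   1  s[25:],s[8:]  1  'a'
   2  s[8:],s[15:]  1  'a'
   3  s[15:],s[1:]  3  'add'
   4  s[1:],s[7:]  0  ''
   5  s[7:],s[14:]  2  'ba'
   6  s[14:],s[9:]  1  'b'
   7  s[9:],s[10:]  2  'bb'
   8  s[10:],s[20:]  1  'b'
   9  s[20:],s[11:]  1  'b'
  10  s[11:],s[19:]  0  ''
  11  s[19:],s[5:]  1  'c'
  12  s[5:],s[22:]  2  'cd'
  13  s[22:],s[0:]  0  ''
  14  s[0:],s[6:]  1  'd'
  15  s[6:],s[13:]  3  'dba'
  16  s[13:],s[18:]  1  'd'
  17  s[18:],s[21:]  2  'dc'
  18  s[21:],s[17:]  1  'd'
  19  s[17:],s[16:]  2  'dd'
  20  s[16:],s[2:]  2  'dd'
  21  s[2:],s[23:]  1  'd'
  22  s[23:],s[3:]  2  'de'
  23  s[3:],s[24:]  0  ''
  24  s[24:],s[4:]  1  'e'
  25  s[4:],s[12:]  1  'e'

n(n+1)/2 = 26·27/2 = 351
Σ LCP = 0 + 1 + 1 + 3 + 0 + 2 + 1 + 2 + 1 + 1 + 0 + 1 + 2 + 0 + 1 + 3 + 1 + 2 + 1 + 2 + 2 + 1 + 2 + 0 + 1 + 1 = 32
distinct = 351 − 32 = 319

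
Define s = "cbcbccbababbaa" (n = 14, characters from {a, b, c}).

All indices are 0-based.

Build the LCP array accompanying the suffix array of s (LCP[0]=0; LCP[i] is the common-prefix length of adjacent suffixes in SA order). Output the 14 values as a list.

sorted suffixes:
  #0 SA[0]=13  'a'
  #1 SA[1]=12  'aa'
  #2 SA[2]=7  'ababbaa'
  #3 SA[3]=9  'abbaa'
  #4 SA[4]=11  'baa'
  #5 SA[5]=6  'bababbaa'
  #6 SA[6]=8  'babbaa'
  #7 SA[7]=10  'bbaa'
  #8 SA[8]=1  'bcbccbababbaa'
  #9 SA[9]=3  'bccbababbaa'
  #10 SA[10]=5  'cbababbaa'
  #11 SA[11]=0  'cbcbccbababbaa'
  #12 SA[12]=2  'cbccbababbaa'
  #13 SA[13]=4  'ccbababbaa'

SA = [13, 12, 7, 9, 11, 6, 8, 10, 1, 3, 5, 0, 2, 4]
[i] adj suffixes → lcp
  [1] 13/12 → 1 ('a')
  [2] 12/7 → 1 ('a')
  [3] 7/9 → 2 ('ab')
  [4] 9/11 → 0 ('')
  [5] 11/6 → 2 ('ba')
  [6] 6/8 → 3 ('bab')
  [7] 8/10 → 1 ('b')
  [8] 10/1 → 1 ('b')
  [9] 1/3 → 2 ('bc')
  [10] 3/5 → 0 ('')
  [11] 5/0 → 2 ('cb')
  [12] 0/2 → 3 ('cbc')
  [13] 2/4 → 1 ('c')

[0, 1, 1, 2, 0, 2, 3, 1, 1, 2, 0, 2, 3, 1]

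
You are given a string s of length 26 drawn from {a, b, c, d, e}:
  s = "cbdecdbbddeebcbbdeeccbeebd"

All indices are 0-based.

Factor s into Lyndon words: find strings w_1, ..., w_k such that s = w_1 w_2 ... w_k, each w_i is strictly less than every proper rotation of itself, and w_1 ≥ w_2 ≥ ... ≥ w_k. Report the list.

emit factor 1: 'c' (i=0, period=1)
emit factor 2: 'bdecd' (i=1, period=5)
emit factor 3: 'bbddeebcbbdeeccbeebd' (i=6, period=20)

["c", "bdecd", "bbddeebcbbdeeccbeebd"]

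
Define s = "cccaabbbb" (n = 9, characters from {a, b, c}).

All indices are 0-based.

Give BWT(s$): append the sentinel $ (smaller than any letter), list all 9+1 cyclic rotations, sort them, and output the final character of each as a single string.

rank  rotation    last
    0  $cccaabbbb  b
    1  aabbbb$ccc  c
    2  abbbb$ccca  a
    3  b$cccaabbb  b
    4  bb$cccaabb  b
    5  bbb$cccaab  b
    6  bbbb$cccaa  a
    7  caabbbb$cc  c
    8  ccaabbbb$c  c
    9  cccaabbbb$  $

bcabbbacc$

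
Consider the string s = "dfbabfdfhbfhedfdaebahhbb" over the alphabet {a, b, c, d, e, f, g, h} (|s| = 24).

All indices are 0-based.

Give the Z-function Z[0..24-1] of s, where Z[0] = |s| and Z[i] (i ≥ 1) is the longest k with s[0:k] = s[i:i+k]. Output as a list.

Z[0]=24
i=1: fresh scan; Z[1]=0
i=2: fresh scan; Z[2]=0
i=3: fresh scan; Z[3]=0
i=4: fresh scan; Z[4]=0
i=5: fresh scan; Z[5]=0
i=6: fresh scan; Z[6]=2 grow→box=[6,8)
i=7: min(r-i=1, Z[1]=0)=0; Z[7]=0
i=8: fresh scan; Z[8]=0
i=9: fresh scan; Z[9]=0
i=10: fresh scan; Z[10]=0
i=11: fresh scan; Z[11]=0
i=12: fresh scan; Z[12]=0
i=13: fresh scan; Z[13]=2 grow→box=[13,15)
i=14: min(r-i=1, Z[1]=0)=0; Z[14]=0
i=15: fresh scan; Z[15]=1 grow→box=[15,16)
i=16: fresh scan; Z[16]=0
i=17: fresh scan; Z[17]=0
i=18: fresh scan; Z[18]=0
i=19: fresh scan; Z[19]=0
i=20: fresh scan; Z[20]=0
i=21: fresh scan; Z[21]=0
i=22: fresh scan; Z[22]=0
i=23: fresh scan; Z[23]=0

[24, 0, 0, 0, 0, 0, 2, 0, 0, 0, 0, 0, 0, 2, 0, 1, 0, 0, 0, 0, 0, 0, 0, 0]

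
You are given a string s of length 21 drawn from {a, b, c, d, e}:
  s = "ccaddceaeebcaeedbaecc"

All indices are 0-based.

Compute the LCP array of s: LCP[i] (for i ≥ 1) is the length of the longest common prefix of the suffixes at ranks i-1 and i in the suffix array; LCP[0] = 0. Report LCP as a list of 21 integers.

[0, 1, 2, 3, 0, 1, 0, 1, 2, 1, 2, 1, 0, 1, 1, 0, 1, 1, 1, 1, 2]

rank | idx | suffix
   0 |   2 | addceaeebcaeedbaecc
   1 |  17 | aecc
   2 |   7 | aeebcaeedbaecc
   3 |  12 | aeedbaecc
   4 |  16 | baecc
   5 |  10 | bcaeedbaecc
   6 |  20 | c
   7 |   1 | caddceaeebcaeedbaecc
   8 |  11 | caeedbaecc
   9 |  19 | cc
  10 |   0 | ccaddceaeebcaeedbaecc
  11 |   5 | ceaeebcaeedbaecc
  12 |  15 | dbaecc
  13 |   4 | dceaeebcaeedbaecc
  14 |   3 | ddceaeebcaeedbaecc
  15 |   6 | eaeebcaeedbaecc
  16 |   9 | ebcaeedbaecc
  17 |  18 | ecc
  18 |  14 | edbaecc
  19 |   8 | eebcaeedbaecc
  20 |  13 | eedbaecc

SA = [2, 17, 7, 12, 16, 10, 20, 1, 11, 19, 0, 5, 15, 4, 3, 6, 9, 18, 14, 8, 13]
[i] adj suffixes → lcp
  [1] 2/17 → 1 ('a')
  [2] 17/7 → 2 ('ae')
  [3] 7/12 → 3 ('aee')
  [4] 12/16 → 0 ('')
  [5] 16/10 → 1 ('b')
  [6] 10/20 → 0 ('')
  [7] 20/1 → 1 ('c')
  [8] 1/11 → 2 ('ca')
  [9] 11/19 → 1 ('c')
  [10] 19/0 → 2 ('cc')
  [11] 0/5 → 1 ('c')
  [12] 5/15 → 0 ('')
  [13] 15/4 → 1 ('d')
  [14] 4/3 → 1 ('d')
  [15] 3/6 → 0 ('')
  [16] 6/9 → 1 ('e')
  [17] 9/18 → 1 ('e')
  [18] 18/14 → 1 ('e')
  [19] 14/8 → 1 ('e')
  [20] 8/13 → 2 ('ee')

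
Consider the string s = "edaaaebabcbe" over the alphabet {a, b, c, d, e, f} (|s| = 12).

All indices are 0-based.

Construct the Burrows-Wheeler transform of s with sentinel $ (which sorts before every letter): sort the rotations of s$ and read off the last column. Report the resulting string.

rank  rotation       last
    0  $edaaaebabcbe  e
    1  aaaebabcbe$ed  d
    2  aaebabcbe$eda  a
    3  abcbe$edaaaeb  b
    4  aebabcbe$edaa  a
    5  babcbe$edaaae  e
    6  bcbe$edaaaeba  a
    7  be$edaaaebabc  c
    8  cbe$edaaaebab  b
    9  daaaebabcbe$e  e
   10  e$edaaaebabcb  b
   11  ebabcbe$edaaa  a
   12  edaaaebabcbe$  $

edabaeacbeba$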